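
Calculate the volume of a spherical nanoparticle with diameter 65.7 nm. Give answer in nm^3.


Radius r = 65.7/2 = 32.85 nm
Volume V = (4/3) * pi * r^3
V = (4/3) * pi * (32.85)^3
V = 148489.15 nm^3

148489.15


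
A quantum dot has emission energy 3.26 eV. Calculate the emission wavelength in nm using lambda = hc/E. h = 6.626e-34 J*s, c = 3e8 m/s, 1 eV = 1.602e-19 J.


Convert energy: E = 3.26 eV = 3.26 * 1.602e-19 = 5.22252e-19 J
lambda = h*c / E = 6.626e-34 * 3e8 / 5.22252e-19
lambda = 3.80621e-07 m = 380.6 nm

380.6


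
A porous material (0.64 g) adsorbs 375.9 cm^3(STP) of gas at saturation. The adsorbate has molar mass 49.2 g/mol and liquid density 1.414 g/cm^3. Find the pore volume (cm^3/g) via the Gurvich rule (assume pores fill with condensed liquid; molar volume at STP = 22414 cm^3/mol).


Moles adsorbed n = V_ads / 22414 = 375.9 / 22414 = 1.677077e-02 mol
Liquid volume V_liq = n * M / rho_liq = 1.677077e-02 * 49.2 / 1.414 = 0.58354 cm^3
Specific pore volume V_pore = V_liq / m_sample = 0.58354 / 0.64
V_pore = 0.9118 cm^3/g

0.9118


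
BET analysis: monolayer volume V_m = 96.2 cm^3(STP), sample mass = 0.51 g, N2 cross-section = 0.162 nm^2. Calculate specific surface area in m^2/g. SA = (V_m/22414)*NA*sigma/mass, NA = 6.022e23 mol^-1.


Number of moles in monolayer = V_m / 22414 = 96.2 / 22414 = 0.00429196
Number of molecules = moles * NA = 0.00429196 * 6.022e23
SA = molecules * sigma / mass
SA = (96.2 / 22414) * 6.022e23 * 0.162e-18 / 0.51
SA = 821.0 m^2/g

821.0


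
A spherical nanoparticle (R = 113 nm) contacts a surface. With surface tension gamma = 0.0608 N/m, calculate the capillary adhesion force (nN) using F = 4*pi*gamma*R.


Convert radius: R = 113 nm = 1.13e-07 m
F = 4 * pi * gamma * R
F = 4 * pi * 0.0608 * 1.13e-07
F = 8.6336e-08 N = 86.336 nN

86.336


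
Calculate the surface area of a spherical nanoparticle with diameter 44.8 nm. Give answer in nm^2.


Radius r = 44.8/2 = 22.4 nm
Surface area SA = 4 * pi * r^2
SA = 4 * pi * (22.4)^2
SA = 6305.3 nm^2

6305.3


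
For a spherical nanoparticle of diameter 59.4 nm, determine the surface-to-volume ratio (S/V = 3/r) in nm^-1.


Radius r = 59.4/2 = 29.7 nm
S/V = 3 / r = 3 / 29.7
S/V = 0.101 nm^-1

0.101


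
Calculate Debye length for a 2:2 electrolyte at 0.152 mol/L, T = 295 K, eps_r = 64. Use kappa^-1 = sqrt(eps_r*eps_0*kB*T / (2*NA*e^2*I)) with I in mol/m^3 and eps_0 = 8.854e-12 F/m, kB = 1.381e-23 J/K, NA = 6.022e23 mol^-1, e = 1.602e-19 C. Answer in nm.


Ionic strength I = 0.152 * 2^2 * 1000 = 608 mol/m^3
kappa^-1 = sqrt(64 * 8.854e-12 * 1.381e-23 * 295 / (2 * 6.022e23 * (1.602e-19)^2 * 608))
kappa^-1 = 0.35 nm

0.35


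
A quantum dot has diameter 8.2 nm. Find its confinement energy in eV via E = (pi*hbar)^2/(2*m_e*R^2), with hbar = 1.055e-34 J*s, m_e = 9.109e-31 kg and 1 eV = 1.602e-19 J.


Radius R = 8.2/2 = 4.1 nm = 4.1e-09 m
E = (pi * 1.055e-34)^2 / (2 * 9.109e-31 * (4.1e-09)^2)
E(J) = 3.58704e-21
E = E(J) / 1.602e-19 = 0.0224 eV

0.0224


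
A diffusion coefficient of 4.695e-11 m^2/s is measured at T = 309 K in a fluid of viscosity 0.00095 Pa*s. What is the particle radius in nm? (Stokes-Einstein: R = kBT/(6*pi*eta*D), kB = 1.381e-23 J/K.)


Stokes-Einstein: R = kB*T / (6*pi*eta*D)
R = 1.381e-23 * 309 / (6 * pi * 0.00095 * 4.695e-11)
R = 5.07565e-09 m = 5.08 nm

5.08


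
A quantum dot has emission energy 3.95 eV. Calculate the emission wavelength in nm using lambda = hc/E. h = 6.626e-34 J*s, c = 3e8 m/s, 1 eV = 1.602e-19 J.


Convert energy: E = 3.95 eV = 3.95 * 1.602e-19 = 6.3279e-19 J
lambda = h*c / E = 6.626e-34 * 3e8 / 6.3279e-19
lambda = 3.14133e-07 m = 314.1 nm

314.1


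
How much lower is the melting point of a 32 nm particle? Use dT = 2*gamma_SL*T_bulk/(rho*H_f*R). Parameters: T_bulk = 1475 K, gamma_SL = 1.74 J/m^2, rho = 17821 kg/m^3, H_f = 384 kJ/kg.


Radius R = 32/2 = 16 nm = 1.6e-08 m
Convert H_f = 384 kJ/kg = 384000 J/kg
dT = 2 * gamma_SL * T_bulk / (rho * H_f * R)
dT = 2 * 1.74 * 1475 / (17821 * 384000 * 1.6e-08)
dT = 46.9 K

46.9


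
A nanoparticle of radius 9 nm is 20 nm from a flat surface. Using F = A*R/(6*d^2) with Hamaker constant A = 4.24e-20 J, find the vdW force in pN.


Convert to SI: R = 9 nm = 9e-09 m, d = 20 nm = 2e-08 m
F = A * R / (6 * d^2)
F = 4.24e-20 * 9e-09 / (6 * (2e-08)^2)
F = 1.59e-13 N = 0.159 pN

0.159


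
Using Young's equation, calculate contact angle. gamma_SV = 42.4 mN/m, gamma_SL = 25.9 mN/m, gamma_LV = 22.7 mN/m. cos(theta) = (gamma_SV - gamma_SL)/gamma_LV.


cos(theta) = (gamma_SV - gamma_SL) / gamma_LV
cos(theta) = (42.4 - 25.9) / 22.7
cos(theta) = 0.726872
theta = arccos(0.726872) = 43.38 degrees

43.38


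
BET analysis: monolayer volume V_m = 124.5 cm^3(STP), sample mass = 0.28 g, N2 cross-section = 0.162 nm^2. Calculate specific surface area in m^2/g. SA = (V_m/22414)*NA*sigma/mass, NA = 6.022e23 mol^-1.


Number of moles in monolayer = V_m / 22414 = 124.5 / 22414 = 0.00555456
Number of molecules = moles * NA = 0.00555456 * 6.022e23
SA = molecules * sigma / mass
SA = (124.5 / 22414) * 6.022e23 * 0.162e-18 / 0.28
SA = 1935.3 m^2/g

1935.3


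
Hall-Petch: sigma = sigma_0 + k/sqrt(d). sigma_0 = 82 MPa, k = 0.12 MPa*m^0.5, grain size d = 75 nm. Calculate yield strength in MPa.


d = 75 nm = 7.5e-08 m
sqrt(d) = 0.0002738613
Hall-Petch contribution = k / sqrt(d) = 0.12 / 0.0002738613 = 438.2 MPa
sigma = sigma_0 + k/sqrt(d) = 82 + 438.2 = 520.2 MPa

520.2


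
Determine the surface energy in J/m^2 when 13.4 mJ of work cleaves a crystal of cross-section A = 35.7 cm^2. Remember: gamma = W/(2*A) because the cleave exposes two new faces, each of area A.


Convert: A = 35.7 cm^2 = 0.00357 m^2, W = 13.4 mJ = 0.0134 J
Cleaving exposes two faces of area A, so total new surface = 2*A and gamma = W / (2*A)
gamma = 0.0134 / (2 * 0.00357)
gamma = 1.877 J/m^2

1.877


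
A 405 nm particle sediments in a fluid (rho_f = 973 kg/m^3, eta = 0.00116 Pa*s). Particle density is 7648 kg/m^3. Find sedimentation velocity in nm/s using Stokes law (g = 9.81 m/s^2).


Radius R = 405/2 nm = 2.025e-07 m
Density difference = 7648 - 973 = 6675 kg/m^3
v = 2 * R^2 * (rho_p - rho_f) * g / (9 * eta)
v = 2 * (2.025e-07)^2 * 6675 * 9.81 / (9 * 0.00116)
v = 5.14399e-07 m/s = 514.3987 nm/s

514.3987


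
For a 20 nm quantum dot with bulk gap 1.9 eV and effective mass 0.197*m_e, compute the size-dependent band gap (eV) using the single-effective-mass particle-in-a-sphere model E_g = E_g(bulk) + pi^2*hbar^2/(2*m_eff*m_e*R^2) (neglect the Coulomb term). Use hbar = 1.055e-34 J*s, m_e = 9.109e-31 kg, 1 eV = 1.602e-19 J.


Radius R = 20/2 nm = 1e-08 m
Confinement energy dE = pi^2 * hbar^2 / (2 * m_eff * m_e * R^2)
dE = pi^2 * (1.055e-34)^2 / (2 * 0.197 * 9.109e-31 * (1e-08)^2) J, divided by 1.602e-19 J/eV
dE = 0.0191 eV
Total band gap = E_g(bulk) + dE = 1.9 + 0.0191 = 1.9191 eV

1.9191


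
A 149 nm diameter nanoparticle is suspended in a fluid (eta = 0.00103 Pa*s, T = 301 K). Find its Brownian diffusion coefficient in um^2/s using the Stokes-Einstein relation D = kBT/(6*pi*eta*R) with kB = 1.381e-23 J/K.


Radius R = 149/2 = 74.5 nm = 7.45e-08 m
D = kB*T / (6*pi*eta*R)
D = 1.381e-23 * 301 / (6 * pi * 0.00103 * 7.45e-08)
D = 2.87386e-12 m^2/s = 2.874 um^2/s

2.874


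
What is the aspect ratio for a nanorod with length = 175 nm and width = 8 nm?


Aspect ratio AR = length / diameter
AR = 175 / 8
AR = 21.88

21.88


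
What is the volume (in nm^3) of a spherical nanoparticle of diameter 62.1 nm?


Radius r = 62.1/2 = 31.05 nm
Volume V = (4/3) * pi * r^3
V = (4/3) * pi * (31.05)^3
V = 125393.04 nm^3

125393.04


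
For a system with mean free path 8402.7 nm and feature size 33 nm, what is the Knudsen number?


Knudsen number Kn = lambda / L
Kn = 8402.7 / 33
Kn = 254.6273

254.6273


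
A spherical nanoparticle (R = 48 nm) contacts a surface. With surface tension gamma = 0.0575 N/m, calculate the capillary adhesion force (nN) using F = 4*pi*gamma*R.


Convert radius: R = 48 nm = 4.8e-08 m
F = 4 * pi * gamma * R
F = 4 * pi * 0.0575 * 4.8e-08
F = 3.46832e-08 N = 34.6832 nN

34.6832


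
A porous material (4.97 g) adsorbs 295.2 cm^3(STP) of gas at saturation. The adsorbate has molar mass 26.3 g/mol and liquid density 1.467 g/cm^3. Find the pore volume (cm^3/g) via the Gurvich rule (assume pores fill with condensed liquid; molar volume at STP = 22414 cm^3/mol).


Moles adsorbed n = V_ads / 22414 = 295.2 / 22414 = 1.317034e-02 mol
Liquid volume V_liq = n * M / rho_liq = 1.317034e-02 * 26.3 / 1.467 = 0.23611 cm^3
Specific pore volume V_pore = V_liq / m_sample = 0.23611 / 4.97
V_pore = 0.0475 cm^3/g

0.0475


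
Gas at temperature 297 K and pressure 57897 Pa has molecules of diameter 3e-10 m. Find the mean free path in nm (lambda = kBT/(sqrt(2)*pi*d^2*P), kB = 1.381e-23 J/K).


Mean free path: lambda = kB*T / (sqrt(2) * pi * d^2 * P)
lambda = 1.381e-23 * 297 / (sqrt(2) * pi * (3e-10)^2 * 57897)
lambda = 1.77169e-07 m
lambda = 177.17 nm

177.17


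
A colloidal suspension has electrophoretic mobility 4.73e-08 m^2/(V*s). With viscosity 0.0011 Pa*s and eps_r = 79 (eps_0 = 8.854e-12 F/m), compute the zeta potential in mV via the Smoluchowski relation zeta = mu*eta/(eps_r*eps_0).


Smoluchowski equation: zeta = mu * eta / (eps_r * eps_0)
zeta = 4.73e-08 * 0.0011 / (79 * 8.854e-12)
zeta = 0.074385 V = 74.39 mV

74.39


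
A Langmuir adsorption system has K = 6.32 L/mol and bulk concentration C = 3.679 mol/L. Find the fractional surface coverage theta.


Langmuir isotherm: theta = K*C / (1 + K*C)
K*C = 6.32 * 3.679 = 23.25128
theta = 23.25128 / (1 + 23.25128) = 23.25128 / 24.25128
theta = 0.9588

0.9588


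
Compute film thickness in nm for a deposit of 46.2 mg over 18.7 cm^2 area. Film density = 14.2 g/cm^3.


Convert: m = 46.2 mg = 4.6200e-05 kg, A = 18.7 cm^2 = 1.8700e-03 m^2, rho = 14.2 g/cm^3 = 14200 kg/m^3
t = m / (A * rho)
t = 4.6200e-05 / (1.8700e-03 * 14200)
t = 1.7399e-06 m = 1739.9 nm

1739.9


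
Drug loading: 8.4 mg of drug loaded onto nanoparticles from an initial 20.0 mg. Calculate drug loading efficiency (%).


Drug loading efficiency = (drug loaded / drug initial) * 100
DLE = 8.4 / 20.0 * 100
DLE = 0.42 * 100
DLE = 42.0%

42.0


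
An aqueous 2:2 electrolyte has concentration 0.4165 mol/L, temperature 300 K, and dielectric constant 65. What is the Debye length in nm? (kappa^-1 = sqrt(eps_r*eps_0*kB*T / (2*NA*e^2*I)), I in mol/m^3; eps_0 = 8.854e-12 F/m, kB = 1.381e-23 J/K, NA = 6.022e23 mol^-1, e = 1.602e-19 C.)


Ionic strength I = 0.4165 * 2^2 * 1000 = 1666 mol/m^3
kappa^-1 = sqrt(65 * 8.854e-12 * 1.381e-23 * 300 / (2 * 6.022e23 * (1.602e-19)^2 * 1666))
kappa^-1 = 0.215 nm

0.215


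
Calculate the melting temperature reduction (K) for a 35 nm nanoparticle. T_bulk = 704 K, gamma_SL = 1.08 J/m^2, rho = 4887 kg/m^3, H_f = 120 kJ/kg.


Radius R = 35/2 = 17.5 nm = 1.75e-08 m
Convert H_f = 120 kJ/kg = 120000 J/kg
dT = 2 * gamma_SL * T_bulk / (rho * H_f * R)
dT = 2 * 1.08 * 704 / (4887 * 120000 * 1.75e-08)
dT = 148.2 K

148.2


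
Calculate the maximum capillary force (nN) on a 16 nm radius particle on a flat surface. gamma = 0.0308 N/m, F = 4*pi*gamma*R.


Convert radius: R = 16 nm = 1.6e-08 m
F = 4 * pi * gamma * R
F = 4 * pi * 0.0308 * 1.6e-08
F = 6.19271e-09 N = 6.1927 nN

6.1927


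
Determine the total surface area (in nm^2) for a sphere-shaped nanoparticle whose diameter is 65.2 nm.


Radius r = 65.2/2 = 32.6 nm
Surface area SA = 4 * pi * r^2
SA = 4 * pi * (32.6)^2
SA = 13355.04 nm^2

13355.04


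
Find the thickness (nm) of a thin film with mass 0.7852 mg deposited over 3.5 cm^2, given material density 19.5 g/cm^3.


Convert: m = 0.7852 mg = 7.8520e-07 kg, A = 3.5 cm^2 = 3.5000e-04 m^2, rho = 19.5 g/cm^3 = 19500 kg/m^3
t = m / (A * rho)
t = 7.8520e-07 / (3.5000e-04 * 19500)
t = 1.1505e-07 m = 115.0 nm

115.0


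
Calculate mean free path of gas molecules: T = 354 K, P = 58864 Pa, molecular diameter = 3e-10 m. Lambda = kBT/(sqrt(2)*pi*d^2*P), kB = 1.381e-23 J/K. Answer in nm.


Mean free path: lambda = kB*T / (sqrt(2) * pi * d^2 * P)
lambda = 1.381e-23 * 354 / (sqrt(2) * pi * (3e-10)^2 * 58864)
lambda = 2.07702e-07 m
lambda = 207.7 nm

207.7


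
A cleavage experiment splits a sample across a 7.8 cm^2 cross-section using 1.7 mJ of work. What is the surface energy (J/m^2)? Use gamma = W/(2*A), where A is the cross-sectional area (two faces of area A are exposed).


Convert: A = 7.8 cm^2 = 0.00078 m^2, W = 1.7 mJ = 0.0017 J
Cleaving exposes two faces of area A, so total new surface = 2*A and gamma = W / (2*A)
gamma = 0.0017 / (2 * 0.00078)
gamma = 1.09 J/m^2

1.09


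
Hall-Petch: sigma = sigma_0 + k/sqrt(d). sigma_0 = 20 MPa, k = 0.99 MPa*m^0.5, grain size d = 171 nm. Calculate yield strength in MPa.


d = 171 nm = 1.71e-07 m
sqrt(d) = 0.0004135215
Hall-Petch contribution = k / sqrt(d) = 0.99 / 0.0004135215 = 2394.1 MPa
sigma = sigma_0 + k/sqrt(d) = 20 + 2394.1 = 2414.1 MPa

2414.1


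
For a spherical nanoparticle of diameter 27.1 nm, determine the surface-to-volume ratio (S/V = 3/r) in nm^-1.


Radius r = 27.1/2 = 13.55 nm
S/V = 3 / r = 3 / 13.55
S/V = 0.2214 nm^-1

0.2214


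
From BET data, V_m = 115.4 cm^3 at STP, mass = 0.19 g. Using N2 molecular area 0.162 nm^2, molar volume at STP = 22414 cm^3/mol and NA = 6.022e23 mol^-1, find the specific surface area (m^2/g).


Number of moles in monolayer = V_m / 22414 = 115.4 / 22414 = 0.00514857
Number of molecules = moles * NA = 0.00514857 * 6.022e23
SA = molecules * sigma / mass
SA = (115.4 / 22414) * 6.022e23 * 0.162e-18 / 0.19
SA = 2643.6 m^2/g

2643.6


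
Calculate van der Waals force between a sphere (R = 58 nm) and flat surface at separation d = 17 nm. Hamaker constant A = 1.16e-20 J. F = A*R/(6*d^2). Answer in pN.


Convert to SI: R = 58 nm = 5.8e-08 m, d = 17 nm = 1.7e-08 m
F = A * R / (6 * d^2)
F = 1.16e-20 * 5.8e-08 / (6 * (1.7e-08)^2)
F = 3.88005e-13 N = 0.388 pN

0.388


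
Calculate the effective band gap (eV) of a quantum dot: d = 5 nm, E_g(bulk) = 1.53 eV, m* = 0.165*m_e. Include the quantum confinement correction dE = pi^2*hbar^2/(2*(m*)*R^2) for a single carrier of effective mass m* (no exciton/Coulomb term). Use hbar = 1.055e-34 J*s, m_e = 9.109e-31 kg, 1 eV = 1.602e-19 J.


Radius R = 5/2 nm = 2.5e-09 m
Confinement energy dE = pi^2 * hbar^2 / (2 * m_eff * m_e * R^2)
dE = pi^2 * (1.055e-34)^2 / (2 * 0.165 * 9.109e-31 * (2.5e-09)^2) J, divided by 1.602e-19 J/eV
dE = 0.365 eV
Total band gap = E_g(bulk) + dE = 1.53 + 0.365 = 1.895 eV

1.895


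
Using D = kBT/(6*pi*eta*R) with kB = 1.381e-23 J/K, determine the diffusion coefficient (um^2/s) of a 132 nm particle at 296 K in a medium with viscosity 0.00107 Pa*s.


Radius R = 132/2 = 66 nm = 6.6e-08 m
D = kB*T / (6*pi*eta*R)
D = 1.381e-23 * 296 / (6 * pi * 0.00107 * 6.6e-08)
D = 3.07084e-12 m^2/s = 3.071 um^2/s

3.071


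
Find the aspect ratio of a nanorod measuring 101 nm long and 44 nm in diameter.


Aspect ratio AR = length / diameter
AR = 101 / 44
AR = 2.3

2.3


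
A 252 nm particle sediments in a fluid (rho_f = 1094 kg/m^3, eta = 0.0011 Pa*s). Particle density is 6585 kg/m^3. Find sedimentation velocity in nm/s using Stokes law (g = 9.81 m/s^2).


Radius R = 252/2 nm = 1.26e-07 m
Density difference = 6585 - 1094 = 5491 kg/m^3
v = 2 * R^2 * (rho_p - rho_f) * g / (9 * eta)
v = 2 * (1.26e-07)^2 * 5491 * 9.81 / (9 * 0.0011)
v = 1.72765e-07 m/s = 172.7652 nm/s

172.7652


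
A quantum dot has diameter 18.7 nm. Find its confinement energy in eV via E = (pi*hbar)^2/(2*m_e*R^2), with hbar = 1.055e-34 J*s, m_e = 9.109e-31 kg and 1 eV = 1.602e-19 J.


Radius R = 18.7/2 = 9.35 nm = 9.35e-09 m
E = (pi * 1.055e-34)^2 / (2 * 9.109e-31 * (9.35e-09)^2)
E(J) = 6.89733e-22
E = E(J) / 1.602e-19 = 0.0043 eV

0.0043


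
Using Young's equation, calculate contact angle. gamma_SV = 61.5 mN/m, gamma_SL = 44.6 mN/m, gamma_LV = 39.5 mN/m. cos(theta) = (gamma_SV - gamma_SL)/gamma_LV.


cos(theta) = (gamma_SV - gamma_SL) / gamma_LV
cos(theta) = (61.5 - 44.6) / 39.5
cos(theta) = 0.427848
theta = arccos(0.427848) = 64.67 degrees

64.67


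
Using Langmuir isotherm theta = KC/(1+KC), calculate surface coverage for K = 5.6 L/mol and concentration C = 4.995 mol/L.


Langmuir isotherm: theta = K*C / (1 + K*C)
K*C = 5.6 * 4.995 = 27.972
theta = 27.972 / (1 + 27.972) = 27.972 / 28.972
theta = 0.9655

0.9655


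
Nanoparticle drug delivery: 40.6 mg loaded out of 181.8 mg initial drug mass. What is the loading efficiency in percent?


Drug loading efficiency = (drug loaded / drug initial) * 100
DLE = 40.6 / 181.8 * 100
DLE = 0.2233 * 100
DLE = 22.33%

22.33


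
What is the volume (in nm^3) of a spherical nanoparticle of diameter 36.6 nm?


Radius r = 36.6/2 = 18.3 nm
Volume V = (4/3) * pi * r^3
V = (4/3) * pi * (18.3)^3
V = 25670.95 nm^3

25670.95


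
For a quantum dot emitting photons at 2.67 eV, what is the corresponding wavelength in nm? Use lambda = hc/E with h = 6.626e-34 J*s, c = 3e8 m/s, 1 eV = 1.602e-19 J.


Convert energy: E = 2.67 eV = 2.67 * 1.602e-19 = 4.27734e-19 J
lambda = h*c / E = 6.626e-34 * 3e8 / 4.27734e-19
lambda = 4.64728e-07 m = 464.7 nm

464.7


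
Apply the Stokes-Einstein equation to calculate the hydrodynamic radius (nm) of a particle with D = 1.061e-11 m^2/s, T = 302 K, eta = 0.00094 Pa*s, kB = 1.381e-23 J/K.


Stokes-Einstein: R = kB*T / (6*pi*eta*D)
R = 1.381e-23 * 302 / (6 * pi * 0.00094 * 1.061e-11)
R = 2.21848e-08 m = 22.18 nm

22.18


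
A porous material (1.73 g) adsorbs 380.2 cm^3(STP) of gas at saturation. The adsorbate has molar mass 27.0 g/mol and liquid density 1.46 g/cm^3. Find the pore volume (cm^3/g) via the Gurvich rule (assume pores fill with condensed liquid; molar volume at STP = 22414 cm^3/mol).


Moles adsorbed n = V_ads / 22414 = 380.2 / 22414 = 1.696261e-02 mol
Liquid volume V_liq = n * M / rho_liq = 1.696261e-02 * 27.0 / 1.46 = 0.31369 cm^3
Specific pore volume V_pore = V_liq / m_sample = 0.31369 / 1.73
V_pore = 0.1813 cm^3/g

0.1813


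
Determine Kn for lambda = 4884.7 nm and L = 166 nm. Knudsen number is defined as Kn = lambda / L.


Knudsen number Kn = lambda / L
Kn = 4884.7 / 166
Kn = 29.4259

29.4259


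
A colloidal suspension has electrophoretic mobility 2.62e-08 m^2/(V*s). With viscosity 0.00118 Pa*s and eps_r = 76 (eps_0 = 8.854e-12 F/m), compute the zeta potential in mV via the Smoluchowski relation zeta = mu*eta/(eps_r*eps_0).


Smoluchowski equation: zeta = mu * eta / (eps_r * eps_0)
zeta = 2.62e-08 * 0.00118 / (76 * 8.854e-12)
zeta = 0.045944 V = 45.94 mV

45.94


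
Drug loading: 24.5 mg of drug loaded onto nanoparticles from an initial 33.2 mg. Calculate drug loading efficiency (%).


Drug loading efficiency = (drug loaded / drug initial) * 100
DLE = 24.5 / 33.2 * 100
DLE = 0.738 * 100
DLE = 73.8%

73.8


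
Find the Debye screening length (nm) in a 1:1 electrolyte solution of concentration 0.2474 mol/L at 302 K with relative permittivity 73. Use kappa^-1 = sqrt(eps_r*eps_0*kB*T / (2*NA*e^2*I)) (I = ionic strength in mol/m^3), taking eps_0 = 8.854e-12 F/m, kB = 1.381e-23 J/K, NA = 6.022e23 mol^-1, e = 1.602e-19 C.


Ionic strength I = 0.2474 * 1^2 * 1000 = 247.4 mol/m^3
kappa^-1 = sqrt(73 * 8.854e-12 * 1.381e-23 * 302 / (2 * 6.022e23 * (1.602e-19)^2 * 247.4))
kappa^-1 = 0.594 nm

0.594


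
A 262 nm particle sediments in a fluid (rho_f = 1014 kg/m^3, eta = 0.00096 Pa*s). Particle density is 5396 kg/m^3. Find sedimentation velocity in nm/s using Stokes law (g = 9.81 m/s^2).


Radius R = 262/2 nm = 1.31e-07 m
Density difference = 5396 - 1014 = 4382 kg/m^3
v = 2 * R^2 * (rho_p - rho_f) * g / (9 * eta)
v = 2 * (1.31e-07)^2 * 4382 * 9.81 / (9 * 0.00096)
v = 1.70766e-07 m/s = 170.7655 nm/s

170.7655


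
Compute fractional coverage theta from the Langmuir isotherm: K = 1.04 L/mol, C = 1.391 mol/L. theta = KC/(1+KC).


Langmuir isotherm: theta = K*C / (1 + K*C)
K*C = 1.04 * 1.391 = 1.44664
theta = 1.44664 / (1 + 1.44664) = 1.44664 / 2.44664
theta = 0.5913

0.5913


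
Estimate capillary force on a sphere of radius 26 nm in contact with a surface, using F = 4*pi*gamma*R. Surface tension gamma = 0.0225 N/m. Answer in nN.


Convert radius: R = 26 nm = 2.6e-08 m
F = 4 * pi * gamma * R
F = 4 * pi * 0.0225 * 2.6e-08
F = 7.35133e-09 N = 7.3513 nN

7.3513


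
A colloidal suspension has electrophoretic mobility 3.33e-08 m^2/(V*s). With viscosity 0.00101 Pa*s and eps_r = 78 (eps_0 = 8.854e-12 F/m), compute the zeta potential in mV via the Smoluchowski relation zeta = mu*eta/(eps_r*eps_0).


Smoluchowski equation: zeta = mu * eta / (eps_r * eps_0)
zeta = 3.33e-08 * 0.00101 / (78 * 8.854e-12)
zeta = 0.0487 V = 48.7 mV

48.7


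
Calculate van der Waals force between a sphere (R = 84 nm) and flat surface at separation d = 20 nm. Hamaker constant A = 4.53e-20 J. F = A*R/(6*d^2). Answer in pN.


Convert to SI: R = 84 nm = 8.4e-08 m, d = 20 nm = 2e-08 m
F = A * R / (6 * d^2)
F = 4.53e-20 * 8.4e-08 / (6 * (2e-08)^2)
F = 1.5855e-12 N = 1.585 pN

1.585


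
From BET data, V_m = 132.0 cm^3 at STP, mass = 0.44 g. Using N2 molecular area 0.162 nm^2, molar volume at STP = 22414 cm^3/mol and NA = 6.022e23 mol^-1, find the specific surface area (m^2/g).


Number of moles in monolayer = V_m / 22414 = 132.0 / 22414 = 0.00588918
Number of molecules = moles * NA = 0.00588918 * 6.022e23
SA = molecules * sigma / mass
SA = (132.0 / 22414) * 6.022e23 * 0.162e-18 / 0.44
SA = 1305.7 m^2/g

1305.7


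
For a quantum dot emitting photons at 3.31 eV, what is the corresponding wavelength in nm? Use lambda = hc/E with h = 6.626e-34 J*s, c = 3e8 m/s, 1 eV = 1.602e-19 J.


Convert energy: E = 3.31 eV = 3.31 * 1.602e-19 = 5.30262e-19 J
lambda = h*c / E = 6.626e-34 * 3e8 / 5.30262e-19
lambda = 3.74871e-07 m = 374.9 nm

374.9


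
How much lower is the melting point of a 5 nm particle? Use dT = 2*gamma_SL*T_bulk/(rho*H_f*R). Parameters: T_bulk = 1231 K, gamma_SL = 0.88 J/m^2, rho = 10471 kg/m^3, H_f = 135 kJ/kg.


Radius R = 5/2 = 2.5 nm = 2.5e-09 m
Convert H_f = 135 kJ/kg = 135000 J/kg
dT = 2 * gamma_SL * T_bulk / (rho * H_f * R)
dT = 2 * 0.88 * 1231 / (10471 * 135000 * 2.5e-09)
dT = 613.1 K

613.1


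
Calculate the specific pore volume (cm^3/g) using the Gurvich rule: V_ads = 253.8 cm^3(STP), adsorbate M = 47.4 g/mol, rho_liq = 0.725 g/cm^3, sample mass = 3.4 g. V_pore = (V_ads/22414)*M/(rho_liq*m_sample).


Moles adsorbed n = V_ads / 22414 = 253.8 / 22414 = 1.132328e-02 mol
Liquid volume V_liq = n * M / rho_liq = 1.132328e-02 * 47.4 / 0.725 = 0.74031 cm^3
Specific pore volume V_pore = V_liq / m_sample = 0.74031 / 3.4
V_pore = 0.2177 cm^3/g

0.2177


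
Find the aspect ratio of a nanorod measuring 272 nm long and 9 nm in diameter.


Aspect ratio AR = length / diameter
AR = 272 / 9
AR = 30.22

30.22


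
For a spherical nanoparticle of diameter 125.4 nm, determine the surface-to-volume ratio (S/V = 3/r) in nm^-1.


Radius r = 125.4/2 = 62.7 nm
S/V = 3 / r = 3 / 62.7
S/V = 0.0478 nm^-1

0.0478


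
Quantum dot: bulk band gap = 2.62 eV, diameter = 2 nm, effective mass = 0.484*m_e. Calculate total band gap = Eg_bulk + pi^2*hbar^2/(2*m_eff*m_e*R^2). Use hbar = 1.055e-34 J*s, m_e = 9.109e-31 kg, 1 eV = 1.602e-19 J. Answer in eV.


Radius R = 2/2 nm = 1e-09 m
Confinement energy dE = pi^2 * hbar^2 / (2 * m_eff * m_e * R^2)
dE = pi^2 * (1.055e-34)^2 / (2 * 0.484 * 9.109e-31 * (1e-09)^2) J, divided by 1.602e-19 J/eV
dE = 0.7777 eV
Total band gap = E_g(bulk) + dE = 2.62 + 0.7777 = 3.3977 eV

3.3977


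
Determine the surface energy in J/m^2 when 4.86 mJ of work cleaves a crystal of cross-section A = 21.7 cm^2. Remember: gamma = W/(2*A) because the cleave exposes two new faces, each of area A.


Convert: A = 21.7 cm^2 = 0.00217 m^2, W = 4.86 mJ = 0.00486 J
Cleaving exposes two faces of area A, so total new surface = 2*A and gamma = W / (2*A)
gamma = 0.00486 / (2 * 0.00217)
gamma = 1.12 J/m^2

1.12


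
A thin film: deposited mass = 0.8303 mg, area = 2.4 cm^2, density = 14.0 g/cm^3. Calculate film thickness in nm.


Convert: m = 0.8303 mg = 8.3030e-07 kg, A = 2.4 cm^2 = 2.4000e-04 m^2, rho = 14.0 g/cm^3 = 14000 kg/m^3
t = m / (A * rho)
t = 8.3030e-07 / (2.4000e-04 * 14000)
t = 2.4711e-07 m = 247.1 nm

247.1


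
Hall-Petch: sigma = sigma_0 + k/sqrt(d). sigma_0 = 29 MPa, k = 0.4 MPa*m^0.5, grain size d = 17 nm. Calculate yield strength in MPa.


d = 17 nm = 1.7e-08 m
sqrt(d) = 0.000130384
Hall-Petch contribution = k / sqrt(d) = 0.4 / 0.000130384 = 3067.9 MPa
sigma = sigma_0 + k/sqrt(d) = 29 + 3067.9 = 3096.9 MPa

3096.9


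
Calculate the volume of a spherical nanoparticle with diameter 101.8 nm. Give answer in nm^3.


Radius r = 101.8/2 = 50.9 nm
Volume V = (4/3) * pi * r^3
V = (4/3) * pi * (50.9)^3
V = 552385.1 nm^3

552385.1


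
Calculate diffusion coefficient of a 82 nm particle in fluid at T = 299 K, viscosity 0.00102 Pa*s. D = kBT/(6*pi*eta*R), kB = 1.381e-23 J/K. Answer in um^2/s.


Radius R = 82/2 = 41 nm = 4.1e-08 m
D = kB*T / (6*pi*eta*R)
D = 1.381e-23 * 299 / (6 * pi * 0.00102 * 4.1e-08)
D = 5.23817e-12 m^2/s = 5.238 um^2/s

5.238


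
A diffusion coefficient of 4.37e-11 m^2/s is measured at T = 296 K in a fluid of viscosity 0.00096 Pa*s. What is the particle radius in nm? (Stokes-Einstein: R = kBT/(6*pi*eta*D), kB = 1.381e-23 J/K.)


Stokes-Einstein: R = kB*T / (6*pi*eta*D)
R = 1.381e-23 * 296 / (6 * pi * 0.00096 * 4.37e-11)
R = 5.1693e-09 m = 5.17 nm

5.17


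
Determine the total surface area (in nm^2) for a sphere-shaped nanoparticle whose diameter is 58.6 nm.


Radius r = 58.6/2 = 29.3 nm
Surface area SA = 4 * pi * r^2
SA = 4 * pi * (29.3)^2
SA = 10788.1 nm^2

10788.1


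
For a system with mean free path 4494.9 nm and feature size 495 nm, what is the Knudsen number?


Knudsen number Kn = lambda / L
Kn = 4494.9 / 495
Kn = 9.0806

9.0806


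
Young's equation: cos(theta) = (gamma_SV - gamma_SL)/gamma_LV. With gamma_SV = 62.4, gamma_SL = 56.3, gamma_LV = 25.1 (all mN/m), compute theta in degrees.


cos(theta) = (gamma_SV - gamma_SL) / gamma_LV
cos(theta) = (62.4 - 56.3) / 25.1
cos(theta) = 0.243028
theta = arccos(0.243028) = 75.93 degrees

75.93


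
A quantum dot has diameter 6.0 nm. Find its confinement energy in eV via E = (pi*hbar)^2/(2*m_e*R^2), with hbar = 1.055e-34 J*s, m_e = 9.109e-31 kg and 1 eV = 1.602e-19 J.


Radius R = 6.0/2 = 3 nm = 3e-09 m
E = (pi * 1.055e-34)^2 / (2 * 9.109e-31 * (3e-09)^2)
E(J) = 6.69979e-21
E = E(J) / 1.602e-19 = 0.0418 eV

0.0418


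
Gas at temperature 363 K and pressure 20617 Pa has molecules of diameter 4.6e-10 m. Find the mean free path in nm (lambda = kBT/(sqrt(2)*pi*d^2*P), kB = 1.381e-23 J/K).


Mean free path: lambda = kB*T / (sqrt(2) * pi * d^2 * P)
lambda = 1.381e-23 * 363 / (sqrt(2) * pi * (4.6e-10)^2 * 20617)
lambda = 2.58639e-07 m
lambda = 258.64 nm

258.64


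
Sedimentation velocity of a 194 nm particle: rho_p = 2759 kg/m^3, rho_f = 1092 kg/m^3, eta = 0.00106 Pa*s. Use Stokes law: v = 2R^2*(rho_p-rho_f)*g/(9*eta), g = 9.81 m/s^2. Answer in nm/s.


Radius R = 194/2 nm = 9.7e-08 m
Density difference = 2759 - 1092 = 1667 kg/m^3
v = 2 * R^2 * (rho_p - rho_f) * g / (9 * eta)
v = 2 * (9.7e-08)^2 * 1667 * 9.81 / (9 * 0.00106)
v = 3.22574e-08 m/s = 32.2574 nm/s

32.2574


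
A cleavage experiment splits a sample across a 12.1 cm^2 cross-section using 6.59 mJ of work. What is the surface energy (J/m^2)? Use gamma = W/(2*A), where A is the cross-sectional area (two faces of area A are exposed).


Convert: A = 12.1 cm^2 = 0.00121 m^2, W = 6.59 mJ = 0.00659 J
Cleaving exposes two faces of area A, so total new surface = 2*A and gamma = W / (2*A)
gamma = 0.00659 / (2 * 0.00121)
gamma = 2.723 J/m^2

2.723


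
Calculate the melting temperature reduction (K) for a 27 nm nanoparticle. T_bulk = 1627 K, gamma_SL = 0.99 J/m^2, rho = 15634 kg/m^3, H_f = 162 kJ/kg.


Radius R = 27/2 = 13.5 nm = 1.35e-08 m
Convert H_f = 162 kJ/kg = 162000 J/kg
dT = 2 * gamma_SL * T_bulk / (rho * H_f * R)
dT = 2 * 0.99 * 1627 / (15634 * 162000 * 1.35e-08)
dT = 94.2 K

94.2


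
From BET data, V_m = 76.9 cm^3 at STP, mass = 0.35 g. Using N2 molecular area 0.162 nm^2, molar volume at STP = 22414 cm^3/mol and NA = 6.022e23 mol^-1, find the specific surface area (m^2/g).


Number of moles in monolayer = V_m / 22414 = 76.9 / 22414 = 0.00343089
Number of molecules = moles * NA = 0.00343089 * 6.022e23
SA = molecules * sigma / mass
SA = (76.9 / 22414) * 6.022e23 * 0.162e-18 / 0.35
SA = 956.3 m^2/g

956.3


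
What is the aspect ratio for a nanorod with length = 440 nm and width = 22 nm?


Aspect ratio AR = length / diameter
AR = 440 / 22
AR = 20.0

20.0


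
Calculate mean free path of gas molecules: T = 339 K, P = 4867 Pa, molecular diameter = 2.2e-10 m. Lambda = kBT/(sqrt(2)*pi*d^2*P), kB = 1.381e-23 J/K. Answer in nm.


Mean free path: lambda = kB*T / (sqrt(2) * pi * d^2 * P)
lambda = 1.381e-23 * 339 / (sqrt(2) * pi * (2.2e-10)^2 * 4867)
lambda = 4.47324e-06 m
lambda = 4473.24 nm

4473.24


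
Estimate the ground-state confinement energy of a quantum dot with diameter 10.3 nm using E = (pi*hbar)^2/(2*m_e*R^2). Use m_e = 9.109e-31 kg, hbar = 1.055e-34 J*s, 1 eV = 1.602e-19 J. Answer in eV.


Radius R = 10.3/2 = 5.15 nm = 5.15e-09 m
E = (pi * 1.055e-34)^2 / (2 * 9.109e-31 * (5.15e-09)^2)
E(J) = 2.27347e-21
E = E(J) / 1.602e-19 = 0.0142 eV

0.0142


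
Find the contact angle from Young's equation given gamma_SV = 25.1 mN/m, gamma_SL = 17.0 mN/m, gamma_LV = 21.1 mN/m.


cos(theta) = (gamma_SV - gamma_SL) / gamma_LV
cos(theta) = (25.1 - 17.0) / 21.1
cos(theta) = 0.383886
theta = arccos(0.383886) = 67.43 degrees

67.43


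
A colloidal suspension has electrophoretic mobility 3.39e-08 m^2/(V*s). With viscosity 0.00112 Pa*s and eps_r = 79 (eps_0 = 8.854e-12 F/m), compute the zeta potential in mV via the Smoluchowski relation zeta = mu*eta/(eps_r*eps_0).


Smoluchowski equation: zeta = mu * eta / (eps_r * eps_0)
zeta = 3.39e-08 * 0.00112 / (79 * 8.854e-12)
zeta = 0.054281 V = 54.28 mV

54.28


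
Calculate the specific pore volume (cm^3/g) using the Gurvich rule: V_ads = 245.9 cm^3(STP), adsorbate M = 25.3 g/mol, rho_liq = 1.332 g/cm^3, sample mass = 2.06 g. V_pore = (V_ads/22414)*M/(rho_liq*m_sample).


Moles adsorbed n = V_ads / 22414 = 245.9 / 22414 = 1.097082e-02 mol
Liquid volume V_liq = n * M / rho_liq = 1.097082e-02 * 25.3 / 1.332 = 0.20838 cm^3
Specific pore volume V_pore = V_liq / m_sample = 0.20838 / 2.06
V_pore = 0.1012 cm^3/g

0.1012


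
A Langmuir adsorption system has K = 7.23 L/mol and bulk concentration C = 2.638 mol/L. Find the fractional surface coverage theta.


Langmuir isotherm: theta = K*C / (1 + K*C)
K*C = 7.23 * 2.638 = 19.07274
theta = 19.07274 / (1 + 19.07274) = 19.07274 / 20.07274
theta = 0.9502

0.9502


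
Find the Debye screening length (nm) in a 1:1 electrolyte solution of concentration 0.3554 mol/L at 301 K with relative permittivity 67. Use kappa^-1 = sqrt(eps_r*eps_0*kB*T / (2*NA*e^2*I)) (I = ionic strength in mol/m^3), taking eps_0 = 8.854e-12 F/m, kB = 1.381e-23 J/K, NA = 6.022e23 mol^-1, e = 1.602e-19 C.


Ionic strength I = 0.3554 * 1^2 * 1000 = 355.4 mol/m^3
kappa^-1 = sqrt(67 * 8.854e-12 * 1.381e-23 * 301 / (2 * 6.022e23 * (1.602e-19)^2 * 355.4))
kappa^-1 = 0.474 nm

0.474


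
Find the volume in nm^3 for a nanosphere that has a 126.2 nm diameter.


Radius r = 126.2/2 = 63.1 nm
Volume V = (4/3) * pi * r^3
V = (4/3) * pi * (63.1)^3
V = 1052389.94 nm^3

1052389.94


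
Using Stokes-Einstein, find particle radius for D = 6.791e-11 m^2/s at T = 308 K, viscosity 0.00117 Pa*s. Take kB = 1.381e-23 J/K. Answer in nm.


Stokes-Einstein: R = kB*T / (6*pi*eta*D)
R = 1.381e-23 * 308 / (6 * pi * 0.00117 * 6.791e-11)
R = 2.84003e-09 m = 2.84 nm

2.84


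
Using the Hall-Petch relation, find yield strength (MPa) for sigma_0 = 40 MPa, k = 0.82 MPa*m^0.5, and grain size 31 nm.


d = 31 nm = 3.1e-08 m
sqrt(d) = 0.0001760682
Hall-Petch contribution = k / sqrt(d) = 0.82 / 0.0001760682 = 4657.3 MPa
sigma = sigma_0 + k/sqrt(d) = 40 + 4657.3 = 4697.3 MPa

4697.3


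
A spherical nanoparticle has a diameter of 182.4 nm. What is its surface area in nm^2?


Radius r = 182.4/2 = 91.2 nm
Surface area SA = 4 * pi * r^2
SA = 4 * pi * (91.2)^2
SA = 104520.03 nm^2

104520.03


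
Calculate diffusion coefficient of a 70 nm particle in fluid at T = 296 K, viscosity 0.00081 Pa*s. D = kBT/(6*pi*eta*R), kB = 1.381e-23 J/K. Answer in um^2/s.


Radius R = 70/2 = 35 nm = 3.5e-08 m
D = kB*T / (6*pi*eta*R)
D = 1.381e-23 * 296 / (6 * pi * 0.00081 * 3.5e-08)
D = 7.64947e-12 m^2/s = 7.649 um^2/s

7.649


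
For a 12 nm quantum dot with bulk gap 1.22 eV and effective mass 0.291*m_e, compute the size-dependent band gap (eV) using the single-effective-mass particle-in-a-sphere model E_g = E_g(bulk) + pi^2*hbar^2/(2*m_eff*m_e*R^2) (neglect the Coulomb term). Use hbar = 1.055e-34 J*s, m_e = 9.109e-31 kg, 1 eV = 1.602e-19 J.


Radius R = 12/2 nm = 6e-09 m
Confinement energy dE = pi^2 * hbar^2 / (2 * m_eff * m_e * R^2)
dE = pi^2 * (1.055e-34)^2 / (2 * 0.291 * 9.109e-31 * (6e-09)^2) J, divided by 1.602e-19 J/eV
dE = 0.0359 eV
Total band gap = E_g(bulk) + dE = 1.22 + 0.0359 = 1.2559 eV

1.2559


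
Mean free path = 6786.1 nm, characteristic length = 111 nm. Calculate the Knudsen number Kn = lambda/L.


Knudsen number Kn = lambda / L
Kn = 6786.1 / 111
Kn = 61.136

61.136


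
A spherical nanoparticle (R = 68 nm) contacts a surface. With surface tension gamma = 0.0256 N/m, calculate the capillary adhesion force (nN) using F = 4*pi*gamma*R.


Convert radius: R = 68 nm = 6.8e-08 m
F = 4 * pi * gamma * R
F = 4 * pi * 0.0256 * 6.8e-08
F = 2.18755e-08 N = 21.8755 nN

21.8755


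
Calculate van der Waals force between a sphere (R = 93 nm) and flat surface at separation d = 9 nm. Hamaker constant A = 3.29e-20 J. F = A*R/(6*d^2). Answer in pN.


Convert to SI: R = 93 nm = 9.3e-08 m, d = 9 nm = 9e-09 m
F = A * R / (6 * d^2)
F = 3.29e-20 * 9.3e-08 / (6 * (9e-09)^2)
F = 6.29568e-12 N = 6.296 pN

6.296


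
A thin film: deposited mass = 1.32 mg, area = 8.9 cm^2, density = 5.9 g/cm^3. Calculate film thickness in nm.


Convert: m = 1.32 mg = 1.3200e-06 kg, A = 8.9 cm^2 = 8.9000e-04 m^2, rho = 5.9 g/cm^3 = 5900 kg/m^3
t = m / (A * rho)
t = 1.3200e-06 / (8.9000e-04 * 5900)
t = 2.5138e-07 m = 251.4 nm

251.4


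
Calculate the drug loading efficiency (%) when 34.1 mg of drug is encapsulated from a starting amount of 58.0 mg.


Drug loading efficiency = (drug loaded / drug initial) * 100
DLE = 34.1 / 58.0 * 100
DLE = 0.5879 * 100
DLE = 58.79%

58.79


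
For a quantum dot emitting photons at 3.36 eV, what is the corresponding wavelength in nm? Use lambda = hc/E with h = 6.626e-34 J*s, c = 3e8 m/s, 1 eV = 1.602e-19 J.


Convert energy: E = 3.36 eV = 3.36 * 1.602e-19 = 5.38272e-19 J
lambda = h*c / E = 6.626e-34 * 3e8 / 5.38272e-19
lambda = 3.69293e-07 m = 369.3 nm

369.3


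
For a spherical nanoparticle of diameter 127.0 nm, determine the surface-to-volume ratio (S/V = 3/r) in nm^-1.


Radius r = 127.0/2 = 63.5 nm
S/V = 3 / r = 3 / 63.5
S/V = 0.0472 nm^-1

0.0472


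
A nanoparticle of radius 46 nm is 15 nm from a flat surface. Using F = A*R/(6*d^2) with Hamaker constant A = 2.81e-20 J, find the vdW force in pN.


Convert to SI: R = 46 nm = 4.6e-08 m, d = 15 nm = 1.5e-08 m
F = A * R / (6 * d^2)
F = 2.81e-20 * 4.6e-08 / (6 * (1.5e-08)^2)
F = 9.57481e-13 N = 0.957 pN

0.957


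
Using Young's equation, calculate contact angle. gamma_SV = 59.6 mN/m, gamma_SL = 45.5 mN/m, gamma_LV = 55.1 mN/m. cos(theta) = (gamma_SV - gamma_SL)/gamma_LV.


cos(theta) = (gamma_SV - gamma_SL) / gamma_LV
cos(theta) = (59.6 - 45.5) / 55.1
cos(theta) = 0.255898
theta = arccos(0.255898) = 75.17 degrees

75.17


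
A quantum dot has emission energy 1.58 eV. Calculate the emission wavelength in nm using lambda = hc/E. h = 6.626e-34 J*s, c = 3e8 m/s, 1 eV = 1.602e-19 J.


Convert energy: E = 1.58 eV = 1.58 * 1.602e-19 = 2.53116e-19 J
lambda = h*c / E = 6.626e-34 * 3e8 / 2.53116e-19
lambda = 7.85332e-07 m = 785.3 nm

785.3


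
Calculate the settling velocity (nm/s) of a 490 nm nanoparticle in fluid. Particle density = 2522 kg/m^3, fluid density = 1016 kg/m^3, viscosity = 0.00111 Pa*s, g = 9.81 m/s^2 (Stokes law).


Radius R = 490/2 nm = 2.45e-07 m
Density difference = 2522 - 1016 = 1506 kg/m^3
v = 2 * R^2 * (rho_p - rho_f) * g / (9 * eta)
v = 2 * (2.45e-07)^2 * 1506 * 9.81 / (9 * 0.00111)
v = 1.77538e-07 m/s = 177.5377 nm/s

177.5377


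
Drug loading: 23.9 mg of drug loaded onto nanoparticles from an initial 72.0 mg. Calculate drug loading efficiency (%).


Drug loading efficiency = (drug loaded / drug initial) * 100
DLE = 23.9 / 72.0 * 100
DLE = 0.3319 * 100
DLE = 33.19%

33.19


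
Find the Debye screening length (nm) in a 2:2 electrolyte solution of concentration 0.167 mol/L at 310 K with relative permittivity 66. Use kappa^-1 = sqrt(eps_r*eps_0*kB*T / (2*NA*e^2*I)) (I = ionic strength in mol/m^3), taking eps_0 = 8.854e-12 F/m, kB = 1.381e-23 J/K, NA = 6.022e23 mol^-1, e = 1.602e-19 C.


Ionic strength I = 0.167 * 2^2 * 1000 = 668 mol/m^3
kappa^-1 = sqrt(66 * 8.854e-12 * 1.381e-23 * 310 / (2 * 6.022e23 * (1.602e-19)^2 * 668))
kappa^-1 = 0.348 nm

0.348


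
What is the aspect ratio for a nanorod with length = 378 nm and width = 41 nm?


Aspect ratio AR = length / diameter
AR = 378 / 41
AR = 9.22

9.22


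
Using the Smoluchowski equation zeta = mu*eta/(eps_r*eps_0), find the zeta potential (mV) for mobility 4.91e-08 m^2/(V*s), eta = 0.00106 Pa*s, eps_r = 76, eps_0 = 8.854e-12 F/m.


Smoluchowski equation: zeta = mu * eta / (eps_r * eps_0)
zeta = 4.91e-08 * 0.00106 / (76 * 8.854e-12)
zeta = 0.077345 V = 77.35 mV

77.35


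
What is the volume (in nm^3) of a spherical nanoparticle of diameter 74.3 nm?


Radius r = 74.3/2 = 37.15 nm
Volume V = (4/3) * pi * r^3
V = (4/3) * pi * (37.15)^3
V = 214765.77 nm^3

214765.77


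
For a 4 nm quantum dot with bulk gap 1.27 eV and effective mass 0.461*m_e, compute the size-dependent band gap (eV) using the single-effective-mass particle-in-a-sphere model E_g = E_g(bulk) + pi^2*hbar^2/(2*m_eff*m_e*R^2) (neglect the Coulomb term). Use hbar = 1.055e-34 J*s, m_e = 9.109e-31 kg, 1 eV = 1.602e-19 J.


Radius R = 4/2 nm = 2e-09 m
Confinement energy dE = pi^2 * hbar^2 / (2 * m_eff * m_e * R^2)
dE = pi^2 * (1.055e-34)^2 / (2 * 0.461 * 9.109e-31 * (2e-09)^2) J, divided by 1.602e-19 J/eV
dE = 0.2041 eV
Total band gap = E_g(bulk) + dE = 1.27 + 0.2041 = 1.4741 eV

1.4741


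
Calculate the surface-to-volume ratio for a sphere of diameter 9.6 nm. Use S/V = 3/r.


Radius r = 9.6/2 = 4.8 nm
S/V = 3 / r = 3 / 4.8
S/V = 0.625 nm^-1

0.625


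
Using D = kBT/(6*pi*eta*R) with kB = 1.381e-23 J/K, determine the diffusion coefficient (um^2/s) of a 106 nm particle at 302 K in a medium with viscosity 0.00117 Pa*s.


Radius R = 106/2 = 53 nm = 5.3e-08 m
D = kB*T / (6*pi*eta*R)
D = 1.381e-23 * 302 / (6 * pi * 0.00117 * 5.3e-08)
D = 3.56811e-12 m^2/s = 3.568 um^2/s

3.568


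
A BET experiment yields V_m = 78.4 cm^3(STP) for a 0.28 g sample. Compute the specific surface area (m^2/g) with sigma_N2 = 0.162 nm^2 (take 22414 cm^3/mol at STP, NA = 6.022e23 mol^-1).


Number of moles in monolayer = V_m / 22414 = 78.4 / 22414 = 0.00349781
Number of molecules = moles * NA = 0.00349781 * 6.022e23
SA = molecules * sigma / mass
SA = (78.4 / 22414) * 6.022e23 * 0.162e-18 / 0.28
SA = 1218.7 m^2/g

1218.7


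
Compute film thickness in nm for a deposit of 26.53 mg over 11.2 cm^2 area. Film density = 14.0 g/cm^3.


Convert: m = 26.53 mg = 2.6530e-05 kg, A = 11.2 cm^2 = 1.1200e-03 m^2, rho = 14.0 g/cm^3 = 14000 kg/m^3
t = m / (A * rho)
t = 2.6530e-05 / (1.1200e-03 * 14000)
t = 1.6920e-06 m = 1692.0 nm

1692.0


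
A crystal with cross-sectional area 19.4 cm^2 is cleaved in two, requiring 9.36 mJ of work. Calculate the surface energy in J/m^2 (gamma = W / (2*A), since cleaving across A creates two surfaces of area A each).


Convert: A = 19.4 cm^2 = 0.00194 m^2, W = 9.36 mJ = 0.00936 J
Cleaving exposes two faces of area A, so total new surface = 2*A and gamma = W / (2*A)
gamma = 0.00936 / (2 * 0.00194)
gamma = 2.412 J/m^2

2.412
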